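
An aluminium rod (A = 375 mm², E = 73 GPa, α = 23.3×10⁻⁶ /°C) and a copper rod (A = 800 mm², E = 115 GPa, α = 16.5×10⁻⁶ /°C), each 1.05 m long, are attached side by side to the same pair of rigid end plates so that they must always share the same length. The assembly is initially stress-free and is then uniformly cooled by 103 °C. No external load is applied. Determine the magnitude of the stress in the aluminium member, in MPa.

σ ≈ 39.4 MPa (tensile)

Both members must finish at the same length. With the larger α, the aluminium tends to over-contract; the plates restrain it, putting the aluminium in tension and the copper in compression. With no external load the two internal forces are equal and opposite, magnitude P.
Compatibility of the two members (thermal + elastic change equal): (α₁ − α₂)ΔT = P·[1/(A₁E₁) + 1/(A₂E₂)].
|α₁ − α₂|·ΔT = 6.8×10⁻⁶ × 103 = 0.0007004.
1/(A₁E₁) + 1/(A₂E₂) = 1/(375×73×10³) + 1/(800×115×10³) = 4.74×10⁻⁸ N⁻¹.
P = 0.0007004 / 4.74×10⁻⁸ = 14780 N = 14.78 kN.
σ_{aluminium} = P/A₁ = 14780/375 = 39.4 MPa, tensile.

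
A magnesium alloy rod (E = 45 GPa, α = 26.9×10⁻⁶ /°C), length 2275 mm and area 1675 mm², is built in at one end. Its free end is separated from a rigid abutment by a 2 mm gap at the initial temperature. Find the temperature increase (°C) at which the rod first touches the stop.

The gap closes when αΔT L = 2 mm, since the rod is still unstressed at that instant.
So ΔT = g/(αL) = 2/(26.9×10⁻⁶ × 2275) = 32.68 °C.

ΔT ≈ 32.7 °C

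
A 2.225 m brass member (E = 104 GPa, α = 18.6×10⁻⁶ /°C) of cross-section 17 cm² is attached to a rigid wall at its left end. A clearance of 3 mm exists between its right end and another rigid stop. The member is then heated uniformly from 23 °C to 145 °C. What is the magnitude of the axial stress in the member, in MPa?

σ ≈ 95.8 MPa (compressive)

Unrestrained expansion: δ_free = αΔT L = 18.6×10⁻⁶ × 122 × 2225 = 5.049 mm.
The gap closes (δ_free > 3 mm) and the wall then resists a further 5.049 − 3 = 2.049 mm of expansion.
That suppressed elongation corresponds to σ = E·Δ/L = 104×10³ × 2.049/2225 = 95.77 MPa.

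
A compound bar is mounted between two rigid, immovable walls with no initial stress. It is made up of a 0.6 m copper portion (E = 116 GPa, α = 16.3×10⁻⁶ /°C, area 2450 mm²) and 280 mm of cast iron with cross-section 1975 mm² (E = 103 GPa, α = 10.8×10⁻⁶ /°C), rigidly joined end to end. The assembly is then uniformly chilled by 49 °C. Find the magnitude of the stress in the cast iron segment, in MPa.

σ ≈ 91.1 MPa (tensile)

With the walls removed the bar would change length by δ_free = Σ αᵢΔT Lᵢ = 16.3×10⁻⁶×49×600 + 10.8×10⁻⁶×49×280 = 0.6274 mm.
The rigid supports impose zero overall length change; the single axial force P common to all segments must satisfy P Σ Lᵢ/(AᵢEᵢ) = δ_free.
Σ Lᵢ/(AᵢEᵢ) = 600/(2450×116×10³) + 280/(1975×103×10³) = 3.488×10⁻⁶ mm/N.
Hence P = δ_free / Σ(L/AE) = 0.6274/3.488×10⁻⁶ = 179.9 kN (tensile).
σ_{cast iron} = P / A = 179900 / 1975 = 91.08 MPa.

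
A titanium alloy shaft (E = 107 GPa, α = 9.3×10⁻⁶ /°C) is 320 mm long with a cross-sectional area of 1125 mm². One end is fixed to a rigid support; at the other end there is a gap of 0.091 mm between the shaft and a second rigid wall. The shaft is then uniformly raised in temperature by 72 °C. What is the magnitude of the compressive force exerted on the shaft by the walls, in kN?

P ≈ 46.4 kN

If the wall were absent the shaft would grow by αΔT L = 9.3×10⁻⁶ × 72 × 320 = 0.2143 mm.
The gap closes (δ_free > 0.091 mm) and the wall then resists a further 0.2143 − 0.091 = 0.1233 mm of expansion.
Compatibility: PL/(AE) = 0.1233 mm, so σ = P/A = E × (0.1233/320) = 41.22 MPa.
P = σA = 41.22 × 1125 = 46.37 kN.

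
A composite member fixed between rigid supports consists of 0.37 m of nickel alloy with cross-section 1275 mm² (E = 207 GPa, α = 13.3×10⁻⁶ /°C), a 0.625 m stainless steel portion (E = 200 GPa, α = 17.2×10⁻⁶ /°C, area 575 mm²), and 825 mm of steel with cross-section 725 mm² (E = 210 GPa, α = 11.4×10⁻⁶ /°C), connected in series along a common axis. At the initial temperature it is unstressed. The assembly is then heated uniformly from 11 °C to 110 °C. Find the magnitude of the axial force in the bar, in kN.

Free thermal expansion of the whole bar: Σ αᵢΔT Lᵢ = 13.3×10⁻⁶×99×370 + 17.2×10⁻⁶×99×625 + 11.4×10⁻⁶×99×825 = 2.483 mm.
Since the ends are fixed, an axial force P builds up, equal in every segment, with P · Σ Lᵢ/(AᵢEᵢ) = δ_free.
Σ Lᵢ/(AᵢEᵢ) = 370/(1275×207×10³) + 625/(575×200×10³) + 825/(725×210×10³) = 1.226×10⁻⁵ mm/N.
P = 2.483 / 1.226×10⁻⁵ = 202600 N = 202.6 kN, compressive.

P ≈ 203 kN (compressive)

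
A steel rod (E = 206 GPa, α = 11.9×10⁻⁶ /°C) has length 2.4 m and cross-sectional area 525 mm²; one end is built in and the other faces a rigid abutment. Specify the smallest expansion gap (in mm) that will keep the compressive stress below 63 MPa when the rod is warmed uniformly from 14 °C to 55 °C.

Free expansion if unrestrained: δ_free = αΔT L = 11.9×10⁻⁶ × 41 × 2400 = 1.171 mm.
A stress of 63 MPa corresponds to the wall pushing the rod back by σL/E = 63×2400/(206×10³) = 0.734 mm.
So the gap has to take up the difference, g_min = δ_free − σL/E = 1.171 − 0.734 = 0.437 mm.

g ≈ 0.437 mm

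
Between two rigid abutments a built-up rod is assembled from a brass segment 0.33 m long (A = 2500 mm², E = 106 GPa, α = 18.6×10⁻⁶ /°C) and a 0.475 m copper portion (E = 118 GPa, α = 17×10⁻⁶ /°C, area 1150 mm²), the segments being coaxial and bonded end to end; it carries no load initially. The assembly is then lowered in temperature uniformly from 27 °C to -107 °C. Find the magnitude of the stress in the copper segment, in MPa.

σ ≈ 349 MPa (tensile)

Free thermal contraction of the whole bar: Σ αᵢΔT Lᵢ = 18.6×10⁻⁶×134×330 + 17×10⁻⁶×134×475 = 1.905 mm.
The walls prevent any net length change, so an axial force P (same in every segment) develops. Compatibility: P · Σ Lᵢ/(AᵢEᵢ) = δ_free.
The series flexibility is Σ Lᵢ/(AᵢEᵢ) = 330/(2500×106×10³) + 475/(1150×118×10³) = 4.746×10⁻⁶ mm/N.
Hence P = δ_free / Σ(L/AE) = 1.905/4.746×10⁻⁶ = 401.3 kN (tensile).
σ_{copper} = P / A = 401300 / 1150 = 349 MPa.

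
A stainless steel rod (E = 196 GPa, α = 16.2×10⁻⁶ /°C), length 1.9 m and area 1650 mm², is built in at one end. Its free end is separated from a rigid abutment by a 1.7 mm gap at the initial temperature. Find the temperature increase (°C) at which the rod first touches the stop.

The gap closes when αΔT L = 1.7 mm, since the rod is still unstressed at that instant.
So ΔT = g/(αL) = 1.7/(16.2×10⁻⁶ × 1900) = 55.23 °C.

ΔT ≈ 55.2 °C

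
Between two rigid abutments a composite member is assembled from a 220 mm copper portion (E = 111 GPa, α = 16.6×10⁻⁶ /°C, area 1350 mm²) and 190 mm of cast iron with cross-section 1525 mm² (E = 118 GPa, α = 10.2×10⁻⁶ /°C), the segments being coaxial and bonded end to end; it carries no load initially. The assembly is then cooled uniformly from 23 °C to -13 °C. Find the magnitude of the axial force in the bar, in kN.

P ≈ 79.7 kN (tensile)

If the supports were absent, the total length change would be Σ αᵢΔT Lᵢ = 16.6×10⁻⁶×36×220 + 10.2×10⁻⁶×36×190 = 0.2012 mm.
The walls prevent any net length change, so an axial force P (same in every segment) develops. Compatibility: P · Σ Lᵢ/(AᵢEᵢ) = δ_free.
The series flexibility is Σ Lᵢ/(AᵢEᵢ) = 220/(1350×111×10³) + 190/(1525×118×10³) = 2.524×10⁻⁶ mm/N.
Hence P = δ_free / Σ(L/AE) = 0.2012/2.524×10⁻⁶ = 79.73 kN (tensile).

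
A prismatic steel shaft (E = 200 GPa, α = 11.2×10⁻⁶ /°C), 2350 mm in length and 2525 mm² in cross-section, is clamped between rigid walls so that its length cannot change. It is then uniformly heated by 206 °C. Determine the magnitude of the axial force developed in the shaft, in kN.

P ≈ 1170 kN (compressive)

With zero net strain, σ = E·αΔT = 200 GPa × 11.2×10⁻⁶ × 206 = 461.4 MPa.
P = AEαΔT = 2525 × 200×10³ × 11.2×10⁻⁶ × 206 = 1165 kN (compressive).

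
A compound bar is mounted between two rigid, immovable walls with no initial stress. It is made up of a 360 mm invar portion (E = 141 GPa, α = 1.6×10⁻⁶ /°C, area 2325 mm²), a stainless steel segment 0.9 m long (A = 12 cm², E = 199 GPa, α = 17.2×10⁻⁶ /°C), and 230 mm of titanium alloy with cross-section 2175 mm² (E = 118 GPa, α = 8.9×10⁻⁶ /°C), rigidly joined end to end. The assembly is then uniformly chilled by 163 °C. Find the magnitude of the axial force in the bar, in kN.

P ≈ 512 kN (tensile)

If the supports were absent, the total length change would be Σ αᵢΔT Lᵢ = 1.6×10⁻⁶×163×360 + 17.2×10⁻⁶×163×900 + 8.9×10⁻⁶×163×230 = 2.951 mm.
The rigid supports impose zero overall length change; the single axial force P common to all segments must satisfy P Σ Lᵢ/(AᵢEᵢ) = δ_free.
The series flexibility is Σ Lᵢ/(AᵢEᵢ) = 360/(2325×141×10³) + 900/(1200×199×10³) + 230/(2175×118×10³) = 5.763×10⁻⁶ mm/N.
P = 2.951 / 5.763×10⁻⁶ = 512000 N = 512 kN, tensile.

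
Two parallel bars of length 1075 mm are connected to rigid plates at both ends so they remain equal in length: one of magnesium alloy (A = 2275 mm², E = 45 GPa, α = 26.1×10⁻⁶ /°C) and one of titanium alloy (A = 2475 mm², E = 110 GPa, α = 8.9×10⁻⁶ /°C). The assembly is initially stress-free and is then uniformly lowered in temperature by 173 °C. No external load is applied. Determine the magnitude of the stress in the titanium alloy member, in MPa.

The magnesium alloy has the larger α, so on cooling it would change length more than the titanium alloy if both were free. The rigid plates force a common final length, so the magnesium alloy is put into tension and the titanium alloy into compression, with equal and opposite forces P (no external load).
Compatibility of the two members (thermal + elastic change equal): (α₁ − α₂)ΔT = P·[1/(A₁E₁) + 1/(A₂E₂)].
|α₁ − α₂|·ΔT = 17.2×10⁻⁶ × 173 = 0.002976.
1/(A₁E₁) + 1/(A₂E₂) = 1/(2275×45×10³) + 1/(2475×110×10³) = 1.344×10⁻⁸ N⁻¹.
So P = 0.002976 / 1.344×10⁻⁸ = 221.4 kN.
σ_{titanium alloy} = P/A₂ = 221400/2475 = 89.45 MPa, compressive.

σ ≈ 89.4 MPa (compressive)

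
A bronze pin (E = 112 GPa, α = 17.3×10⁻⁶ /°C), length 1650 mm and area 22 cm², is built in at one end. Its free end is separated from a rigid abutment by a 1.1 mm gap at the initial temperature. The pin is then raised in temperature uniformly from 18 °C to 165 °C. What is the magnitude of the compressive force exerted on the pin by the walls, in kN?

P ≈ 462 kN

Free thermal elongation = αΔT L = 17.3×10⁻⁶ × 147 × 1650 = 4.196 mm.
The gap closes (δ_free > 1.1 mm) and the wall then resists a further 4.196 − 1.1 = 3.096 mm of expansion.
So σ = E(δ_free − g)/L = 112×10³ × 3.096/1650 = 210.2 MPa.
P = σA = 210.2 × 2200 = 462.4 kN.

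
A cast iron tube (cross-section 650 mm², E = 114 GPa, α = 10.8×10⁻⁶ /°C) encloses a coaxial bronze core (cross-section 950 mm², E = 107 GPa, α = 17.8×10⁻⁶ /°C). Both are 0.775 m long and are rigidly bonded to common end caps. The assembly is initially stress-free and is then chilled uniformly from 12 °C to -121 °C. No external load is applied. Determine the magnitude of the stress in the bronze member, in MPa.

σ ≈ 42 MPa (tensile)

Both members must finish at the same length. With the larger α, the bronze tends to over-contract; the plates restrain it, putting the bronze in tension and the cast iron in compression. With no external load the two internal forces are equal and opposite, magnitude P.
Compatibility of the two members (thermal + elastic change equal): (α₁ − α₂)ΔT = P·[1/(A₁E₁) + 1/(A₂E₂)].
|α₁ − α₂|·ΔT = 7×10⁻⁶ × 133 = 0.000931.
1/(A₁E₁) + 1/(A₂E₂) = 1/(650×114×10³) + 1/(950×107×10³) = 2.333×10⁻⁸ N⁻¹.
P = 0.000931 / 2.333×10⁻⁸ = 39900 N = 39.9 kN.
σ_{bronze} = P/A₂ = 39900/950 = 42 MPa, tensile.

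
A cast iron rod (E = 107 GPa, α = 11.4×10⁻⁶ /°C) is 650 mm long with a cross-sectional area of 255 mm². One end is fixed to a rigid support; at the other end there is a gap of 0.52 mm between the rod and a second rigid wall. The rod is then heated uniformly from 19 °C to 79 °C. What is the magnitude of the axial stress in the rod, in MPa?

Unrestrained expansion: δ_free = αΔT L = 11.4×10⁻⁶ × 60 × 650 = 0.4446 mm.
Since δ_free = 0.445 mm is less than the 0.52 mm gap, the rod never touches the wall. No axial force develops.

σ ≈ 0 MPa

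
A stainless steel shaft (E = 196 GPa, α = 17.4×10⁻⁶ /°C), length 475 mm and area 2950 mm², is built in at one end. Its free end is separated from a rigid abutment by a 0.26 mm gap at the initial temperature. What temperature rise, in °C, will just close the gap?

ΔT ≈ 31.5 °C

The gap closes when αΔT L = 0.26 mm, since the shaft is still unstressed at that instant.
ΔT = 0.26 / (17.4×10⁻⁶ × 475) = 31.46 °C.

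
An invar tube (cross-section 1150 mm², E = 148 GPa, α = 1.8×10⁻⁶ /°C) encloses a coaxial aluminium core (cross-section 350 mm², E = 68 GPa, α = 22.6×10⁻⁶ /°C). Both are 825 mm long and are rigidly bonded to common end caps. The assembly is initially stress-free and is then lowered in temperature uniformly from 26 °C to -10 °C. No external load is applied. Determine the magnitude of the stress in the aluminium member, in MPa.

σ ≈ 44.7 MPa (tensile)

Both members must finish at the same length. With the larger α, the aluminium tends to over-contract; the plates restrain it, putting the aluminium in tension and the invar in compression. With no external load the two internal forces are equal and opposite, magnitude P.
Setting the final lengths equal and cancelling L: (α₁ − α₂)ΔT = P/(A₁E₁) + P/(A₂E₂).
|α₁ − α₂|·ΔT = 20.8×10⁻⁶ × 36 = 0.0007488.
1/(A₁E₁) + 1/(A₂E₂) = 1/(1150×148×10³) + 1/(350×68×10³) = 4.789×10⁻⁸ N⁻¹.
So P = 0.0007488 / 4.789×10⁻⁸ = 15.64 kN.
σ_{aluminium} = P/A₂ = 15640/350 = 44.67 MPa, tensile.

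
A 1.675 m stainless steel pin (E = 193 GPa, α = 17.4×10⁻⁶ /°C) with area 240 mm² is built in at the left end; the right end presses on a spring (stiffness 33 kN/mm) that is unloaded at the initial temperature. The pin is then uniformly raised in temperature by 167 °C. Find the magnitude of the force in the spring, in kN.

P ≈ 73.2 kN

The unrestrained thermal change is αΔT L = 17.4×10⁻⁶ × 167 × 1675 = 4.867 mm.
With a force P in the spring, the elastic change of the pin is PL/(AE) and that of the spring is P/k; compatibility requires their sum to equal δ_free.
So P = δ_free / [L/(AE) + 1/k] = 4.867 / [ 1675/(240×193×10³) + 1/(33×10³) ].
P = 4.867 / 6.646×10⁻⁵ = 73230 N.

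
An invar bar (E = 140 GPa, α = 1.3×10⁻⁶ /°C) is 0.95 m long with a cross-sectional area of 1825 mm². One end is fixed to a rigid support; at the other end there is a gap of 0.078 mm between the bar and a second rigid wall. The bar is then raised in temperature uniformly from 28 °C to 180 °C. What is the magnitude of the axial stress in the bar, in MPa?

If the wall were absent the bar would grow by αΔT L = 1.3×10⁻⁶ × 152 × 950 = 0.1877 mm.
After closing the 0.078 mm clearance, 0.1877 − 0.078 = 0.1097 mm of expansion remains to be suppressed by the wall.
That suppressed elongation corresponds to σ = E·Δ/L = 140×10³ × 0.1097/950 = 16.17 MPa.

σ ≈ 16.2 MPa (compressive)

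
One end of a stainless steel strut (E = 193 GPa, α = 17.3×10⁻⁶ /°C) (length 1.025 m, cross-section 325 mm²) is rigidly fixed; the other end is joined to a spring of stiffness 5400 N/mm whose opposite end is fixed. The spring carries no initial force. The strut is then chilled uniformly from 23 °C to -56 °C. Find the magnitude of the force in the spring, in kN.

P ≈ 6.95 kN

If the spring were absent the strut would shorten by αΔT L = 17.3×10⁻⁶ × 79 × 1025 = 1.401 mm.
Let P be the tensile force in the spring. The strut extends elastically by PL/(AE) and the spring stretches by P/k; together these equal δ_free.
So P = δ_free / [L/(AE) + 1/k] = 1.401 / [ 1025/(325×193×10³) + 1/(5400) ].
P = 1.401 / 0.0002015 = 6951 N.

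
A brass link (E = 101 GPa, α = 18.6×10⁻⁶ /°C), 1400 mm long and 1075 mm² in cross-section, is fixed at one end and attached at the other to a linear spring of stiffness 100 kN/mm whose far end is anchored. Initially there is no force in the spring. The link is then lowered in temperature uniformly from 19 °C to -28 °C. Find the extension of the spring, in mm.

The unrestrained thermal change is αΔT L = 18.6×10⁻⁶ × 47 × 1400 = 1.224 mm.
With a force P in the spring, the elastic change of the link is PL/(AE) and that of the spring is P/k; compatibility requires their sum to equal δ_free.
So P = δ_free / [L/(AE) + 1/k] = 1.224 / [ 1400/(1075×101×10³) + 1/(100×10³) ].
P = 1.224 / 2.289×10⁻⁵ = 53460 N.
Spring extension = P/k = 53460/(100×10³) = 0.5346 mm.

δ ≈ 0.535 mm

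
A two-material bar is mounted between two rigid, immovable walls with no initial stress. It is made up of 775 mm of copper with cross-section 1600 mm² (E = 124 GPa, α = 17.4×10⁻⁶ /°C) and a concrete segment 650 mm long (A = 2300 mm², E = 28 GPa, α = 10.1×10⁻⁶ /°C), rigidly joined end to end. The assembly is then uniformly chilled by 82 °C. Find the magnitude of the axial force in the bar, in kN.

P ≈ 117 kN (tensile)

Free thermal contraction of the whole bar: Σ αᵢΔT Lᵢ = 17.4×10⁻⁶×82×775 + 10.1×10⁻⁶×82×650 = 1.644 mm.
The walls prevent any net length change, so an axial force P (same in every segment) develops. Compatibility: P · Σ Lᵢ/(AᵢEᵢ) = δ_free.
Σ Lᵢ/(AᵢEᵢ) = 775/(1600×124×10³) + 650/(2300×28×10³) = 1.4×10⁻⁵ mm/N.
Hence P = δ_free / Σ(L/AE) = 1.644/1.4×10⁻⁵ = 117.4 kN (tensile).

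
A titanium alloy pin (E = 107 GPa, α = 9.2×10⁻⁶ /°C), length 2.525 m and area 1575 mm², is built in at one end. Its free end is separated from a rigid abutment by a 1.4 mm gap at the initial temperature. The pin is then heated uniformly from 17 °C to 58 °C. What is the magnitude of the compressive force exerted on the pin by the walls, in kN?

Unrestrained expansion: δ_free = αΔT L = 9.2×10⁻⁶ × 41 × 2525 = 0.9524 mm.
Since δ_free = 0.952 mm is less than the 1.4 mm gap, the pin never touches the wall. No axial force develops.

P ≈ 0 kN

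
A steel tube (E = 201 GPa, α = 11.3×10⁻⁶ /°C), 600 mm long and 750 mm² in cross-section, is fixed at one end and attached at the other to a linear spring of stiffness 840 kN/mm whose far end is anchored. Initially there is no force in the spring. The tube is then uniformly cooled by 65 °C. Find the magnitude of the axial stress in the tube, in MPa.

σ ≈ 114 MPa (tensile)

If the spring were absent the tube would shorten by αΔT L = 11.3×10⁻⁶ × 65 × 600 = 0.4407 mm.
With a force P in the spring, the elastic change of the tube is PL/(AE) and that of the spring is P/k; compatibility requires their sum to equal δ_free.
So P = δ_free / [L/(AE) + 1/k] = 0.4407 / [ 600/(750×201×10³) + 1/(840×10³) ].
P = 0.4407 / 5.171×10⁻⁶ = 85230 N.
σ = P/A = 85230/750 = 113.6 MPa.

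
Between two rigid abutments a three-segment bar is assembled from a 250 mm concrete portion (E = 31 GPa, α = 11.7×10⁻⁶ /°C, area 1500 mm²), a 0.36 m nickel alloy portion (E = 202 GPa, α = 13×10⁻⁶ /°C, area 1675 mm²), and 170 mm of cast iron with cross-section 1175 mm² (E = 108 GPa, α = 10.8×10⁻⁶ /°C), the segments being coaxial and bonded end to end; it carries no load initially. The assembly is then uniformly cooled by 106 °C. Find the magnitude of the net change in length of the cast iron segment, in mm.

|ΔL| ≈ 0.0223 mm

Free thermal contraction of the whole bar: Σ αᵢΔT Lᵢ = 11.7×10⁻⁶×106×250 + 13×10⁻⁶×106×360 + 10.8×10⁻⁶×106×170 = 1.001 mm.
Since the ends are fixed, an axial force P builds up, equal in every segment, with P · Σ Lᵢ/(AᵢEᵢ) = δ_free.
The series flexibility is Σ Lᵢ/(AᵢEᵢ) = 250/(1500×31×10³) + 360/(1675×202×10³) + 170/(1175×108×10³) = 7.78×10⁻⁶ mm/N.
So P = 1.001 / 7.78×10⁻⁶ = 128.6 kN, tensile.
For the cast iron segment, free thermal change = 10.8×10⁻⁶×106×170 = 0.1946 mm and elastic change from P = 128600×170/(1175×108×10³) = 0.1723 mm; these oppose, so the net change is 0.0223 mm (segment shortens).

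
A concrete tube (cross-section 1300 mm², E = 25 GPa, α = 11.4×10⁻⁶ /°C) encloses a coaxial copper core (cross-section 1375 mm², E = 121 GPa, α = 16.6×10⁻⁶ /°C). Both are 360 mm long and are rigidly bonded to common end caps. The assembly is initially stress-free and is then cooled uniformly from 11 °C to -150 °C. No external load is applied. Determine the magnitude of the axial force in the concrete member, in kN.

P ≈ 22.8 kN (compressive in the concrete)

Both members must finish at the same length. With the larger α, the copper tends to over-contract; the plates restrain it, putting the copper in tension and the concrete in compression. With no external load the two internal forces are equal and opposite, magnitude P.
Compatibility of the two members (thermal + elastic change equal): (α₁ − α₂)ΔT = P·[1/(A₁E₁) + 1/(A₂E₂)].
|α₁ − α₂|·ΔT = 5.2×10⁻⁶ × 161 = 0.0008372.
1/(A₁E₁) + 1/(A₂E₂) = 1/(1300×25×10³) + 1/(1375×121×10³) = 3.678×10⁻⁸ N⁻¹.
P = 0.0008372 / 3.678×10⁻⁸ = 22760 N = 22.76 kN.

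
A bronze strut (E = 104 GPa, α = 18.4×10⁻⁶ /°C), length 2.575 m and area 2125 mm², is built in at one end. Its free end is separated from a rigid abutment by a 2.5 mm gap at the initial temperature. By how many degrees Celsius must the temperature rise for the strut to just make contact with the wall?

ΔT ≈ 52.8 °C

The gap closes when αΔT L = 2.5 mm, since the strut is still unstressed at that instant.
So ΔT = g/(αL) = 2.5/(18.4×10⁻⁶ × 2575) = 52.76 °C.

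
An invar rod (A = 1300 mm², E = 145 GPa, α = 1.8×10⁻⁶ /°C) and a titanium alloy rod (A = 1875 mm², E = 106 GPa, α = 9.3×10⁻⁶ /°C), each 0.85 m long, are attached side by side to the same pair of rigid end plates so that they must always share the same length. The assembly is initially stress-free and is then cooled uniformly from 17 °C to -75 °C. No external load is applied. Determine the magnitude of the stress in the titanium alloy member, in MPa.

σ ≈ 35.6 MPa (tensile)

Equilibrium of a rigid end plate with no external load gives equal and opposite internal forces ±P in the two members. Since α_{titanium alloy} > α_{invar}, cooling drives the titanium alloy into tension and the invar into compression.
Setting the final lengths equal and cancelling L: (α₁ − α₂)ΔT = P/(A₁E₁) + P/(A₂E₂).
|α₁ − α₂|·ΔT = 7.5×10⁻⁶ × 92 = 0.00069.
1/(A₁E₁) + 1/(A₂E₂) = 1/(1300×145×10³) + 1/(1875×106×10³) = 1.034×10⁻⁸ N⁻¹.
P = 0.00069 / 1.034×10⁻⁸ = 66750 N = 66.75 kN.
σ_{titanium alloy} = P/A₂ = 66750/1875 = 35.6 MPa, tensile.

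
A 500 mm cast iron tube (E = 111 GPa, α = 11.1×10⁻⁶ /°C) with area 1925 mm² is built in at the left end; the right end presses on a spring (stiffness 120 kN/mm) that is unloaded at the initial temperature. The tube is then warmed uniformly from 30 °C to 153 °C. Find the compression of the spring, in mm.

δ ≈ 0.533 mm

The unrestrained thermal change is αΔT L = 11.1×10⁻⁶ × 123 × 500 = 0.6826 mm.
Let P be the compressive force at the spring. The tube shortens elastically by PL/(AE) and the spring compresses by P/k; together these equal δ_free.
So P = δ_free / [L/(AE) + 1/k] = 0.6826 / [ 500/(1925×111×10³) + 1/(120×10³) ].
P = 0.6826 / 1.067×10⁻⁵ = 63960 N.
Spring compression = P/k = 63960/(120×10³) = 0.533 mm.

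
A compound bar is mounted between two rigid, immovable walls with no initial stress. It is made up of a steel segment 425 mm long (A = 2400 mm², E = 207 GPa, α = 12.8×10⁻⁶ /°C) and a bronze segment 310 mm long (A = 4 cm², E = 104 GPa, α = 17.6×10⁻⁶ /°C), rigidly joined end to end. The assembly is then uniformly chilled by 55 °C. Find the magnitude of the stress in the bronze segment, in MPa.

σ ≈ 180 MPa (tensile)

If the supports were absent, the total length change would be Σ αᵢΔT Lᵢ = 12.8×10⁻⁶×55×425 + 17.6×10⁻⁶×55×310 = 0.5993 mm.
The rigid supports impose zero overall length change; the single axial force P common to all segments must satisfy P Σ Lᵢ/(AᵢEᵢ) = δ_free.
The series flexibility is Σ Lᵢ/(AᵢEᵢ) = 425/(2400×207×10³) + 310/(400×104×10³) = 8.307×10⁻⁶ mm/N.
Hence P = δ_free / Σ(L/AE) = 0.5993/8.307×10⁻⁶ = 72.14 kN (tensile).
σ_{bronze} = P / A = 72140 / 400 = 180.3 MPa.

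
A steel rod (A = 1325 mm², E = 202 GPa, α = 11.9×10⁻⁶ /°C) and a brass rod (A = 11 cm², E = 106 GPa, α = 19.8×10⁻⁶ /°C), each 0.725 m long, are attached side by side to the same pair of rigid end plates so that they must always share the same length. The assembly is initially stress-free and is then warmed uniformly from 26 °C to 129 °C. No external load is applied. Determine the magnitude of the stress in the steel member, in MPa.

Equilibrium of a rigid end plate with no external load gives equal and opposite internal forces ±P in the two members. Since α_{brass} > α_{steel}, heating drives the brass into compression and the steel into tension.
Equating the net (thermal + elastic) strains gives |α₁ − α₂|·ΔT = P·[1/(A₁E₁) + 1/(A₂E₂)].
|α₁ − α₂|·ΔT = 7.9×10⁻⁶ × 103 = 0.0008137.
1/(A₁E₁) + 1/(A₂E₂) = 1/(1325×202×10³) + 1/(1100×106×10³) = 1.231×10⁻⁸ N⁻¹.
P = 0.0008137 / 1.231×10⁻⁸ = 66090 N = 66.09 kN.
σ_{steel} = P/A₁ = 66090/1325 = 49.88 MPa, tensile.

σ ≈ 49.9 MPa (tensile)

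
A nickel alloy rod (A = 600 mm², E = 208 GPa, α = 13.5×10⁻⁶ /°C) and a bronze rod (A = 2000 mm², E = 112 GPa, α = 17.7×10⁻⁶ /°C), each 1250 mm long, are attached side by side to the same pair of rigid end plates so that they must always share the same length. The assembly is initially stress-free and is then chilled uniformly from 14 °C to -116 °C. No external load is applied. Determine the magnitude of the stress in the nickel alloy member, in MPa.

σ ≈ 72.9 MPa (compressive)

The bronze has the larger α, so on cooling it would change length more than the nickel alloy if both were free. The rigid plates force a common final length, so the bronze is put into tension and the nickel alloy into compression, with equal and opposite forces P (no external load).
Compatibility of the two members (thermal + elastic change equal): (α₁ − α₂)ΔT = P·[1/(A₁E₁) + 1/(A₂E₂)].
|α₁ − α₂|·ΔT = 4.2×10⁻⁶ × 130 = 0.000546.
1/(A₁E₁) + 1/(A₂E₂) = 1/(600×208×10³) + 1/(2000×112×10³) = 1.248×10⁻⁸ N⁻¹.
So P = 0.000546 / 1.248×10⁻⁸ = 43.76 kN.
σ_{nickel alloy} = P/A₁ = 43760/600 = 72.93 MPa, compressive.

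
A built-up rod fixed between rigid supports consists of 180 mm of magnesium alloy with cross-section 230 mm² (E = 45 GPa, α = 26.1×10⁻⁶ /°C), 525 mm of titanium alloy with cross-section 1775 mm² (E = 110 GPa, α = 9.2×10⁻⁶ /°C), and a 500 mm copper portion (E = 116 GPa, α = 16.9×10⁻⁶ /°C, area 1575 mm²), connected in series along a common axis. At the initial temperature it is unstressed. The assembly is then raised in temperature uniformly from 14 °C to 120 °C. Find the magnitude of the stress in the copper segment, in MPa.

σ ≈ 53 MPa (compressive)

With the walls removed the bar would change length by δ_free = Σ αᵢΔT Lᵢ = 26.1×10⁻⁶×106×180 + 9.2×10⁻⁶×106×525 + 16.9×10⁻⁶×106×500 = 1.906 mm.
The walls prevent any net length change, so an axial force P (same in every segment) develops. Compatibility: P · Σ Lᵢ/(AᵢEᵢ) = δ_free.
Σ Lᵢ/(AᵢEᵢ) = 180/(230×45×10³) + 525/(1775×110×10³) + 500/(1575×116×10³) = 2.282×10⁻⁵ mm/N.
Hence P = δ_free / Σ(L/AE) = 1.906/2.282×10⁻⁵ = 83.52 kN (compressive).
σ_{copper} = P / A = 83520 / 1575 = 53.03 MPa.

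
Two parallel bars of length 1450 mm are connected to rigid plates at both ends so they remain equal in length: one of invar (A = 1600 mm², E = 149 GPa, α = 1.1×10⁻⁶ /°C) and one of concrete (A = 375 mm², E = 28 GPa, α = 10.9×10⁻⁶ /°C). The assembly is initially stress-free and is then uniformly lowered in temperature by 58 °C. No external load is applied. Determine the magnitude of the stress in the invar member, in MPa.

σ ≈ 3.57 MPa (compressive)

The concrete has the larger α, so on cooling it would change length more than the invar if both were free. The rigid plates force a common final length, so the concrete is put into tension and the invar into compression, with equal and opposite forces P (no external load).
Setting the final lengths equal and cancelling L: (α₁ − α₂)ΔT = P/(A₁E₁) + P/(A₂E₂).
|α₁ − α₂|·ΔT = 9.8×10⁻⁶ × 58 = 0.0005684.
1/(A₁E₁) + 1/(A₂E₂) = 1/(1600×149×10³) + 1/(375×28×10³) = 9.943×10⁻⁸ N⁻¹.
So P = 0.0005684 / 9.943×10⁻⁸ = 5.716 kN.
σ_{invar} = P/A₁ = 5716/1600 = 3.573 MPa, compressive.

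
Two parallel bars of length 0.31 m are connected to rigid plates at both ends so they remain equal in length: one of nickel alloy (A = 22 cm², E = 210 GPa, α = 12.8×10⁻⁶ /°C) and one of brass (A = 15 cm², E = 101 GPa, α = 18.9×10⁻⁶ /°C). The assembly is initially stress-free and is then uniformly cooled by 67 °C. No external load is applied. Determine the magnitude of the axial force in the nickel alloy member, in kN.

P ≈ 46.6 kN (compressive in the nickel alloy)

The brass has the larger α, so on cooling it would change length more than the nickel alloy if both were free. The rigid plates force a common final length, so the brass is put into tension and the nickel alloy into compression, with equal and opposite forces P (no external load).
Equating the net (thermal + elastic) strains gives |α₁ − α₂|·ΔT = P·[1/(A₁E₁) + 1/(A₂E₂)].
|α₁ − α₂|·ΔT = 6.1×10⁻⁶ × 67 = 0.0004087.
1/(A₁E₁) + 1/(A₂E₂) = 1/(2200×210×10³) + 1/(1500×101×10³) = 8.765×10⁻⁹ N⁻¹.
P = 0.0004087 / 8.765×10⁻⁹ = 46630 N = 46.63 kN.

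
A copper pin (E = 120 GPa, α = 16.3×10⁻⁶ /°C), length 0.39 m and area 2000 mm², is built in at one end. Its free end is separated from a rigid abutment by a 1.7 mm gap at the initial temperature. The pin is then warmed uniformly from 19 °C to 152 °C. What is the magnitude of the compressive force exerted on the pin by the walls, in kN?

Unrestrained expansion: δ_free = αΔT L = 16.3×10⁻⁶ × 133 × 390 = 0.8455 mm.
Since δ_free = 0.845 mm is less than the 1.7 mm gap, the pin never touches the wall. No axial force develops.

P ≈ 0 kN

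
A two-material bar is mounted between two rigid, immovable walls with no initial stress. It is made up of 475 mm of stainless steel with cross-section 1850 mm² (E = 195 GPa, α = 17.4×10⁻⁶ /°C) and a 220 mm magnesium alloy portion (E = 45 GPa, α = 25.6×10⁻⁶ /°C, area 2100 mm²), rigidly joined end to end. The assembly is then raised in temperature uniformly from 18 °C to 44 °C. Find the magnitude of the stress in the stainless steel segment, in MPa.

If the supports were absent, the total length change would be Σ αᵢΔT Lᵢ = 17.4×10⁻⁶×26×475 + 25.6×10⁻⁶×26×220 = 0.3613 mm.
The rigid supports impose zero overall length change; the single axial force P common to all segments must satisfy P Σ Lᵢ/(AᵢEᵢ) = δ_free.
Σ Lᵢ/(AᵢEᵢ) = 475/(1850×195×10³) + 220/(2100×45×10³) = 3.645×10⁻⁶ mm/N.
So P = 0.3613 / 3.645×10⁻⁶ = 99.14 kN, compressive.
σ_{stainless steel} = P / A = 99140 / 1850 = 53.59 MPa.

σ ≈ 53.6 MPa (compressive)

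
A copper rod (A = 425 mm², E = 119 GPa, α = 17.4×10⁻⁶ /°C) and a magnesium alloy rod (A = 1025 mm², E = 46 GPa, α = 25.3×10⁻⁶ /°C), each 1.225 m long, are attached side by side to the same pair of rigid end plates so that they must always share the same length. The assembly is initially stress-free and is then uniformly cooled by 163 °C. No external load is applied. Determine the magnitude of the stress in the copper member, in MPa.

σ ≈ 73.9 MPa (compressive)

The magnesium alloy has the larger α, so on cooling it would change length more than the copper if both were free. The rigid plates force a common final length, so the magnesium alloy is put into tension and the copper into compression, with equal and opposite forces P (no external load).
Compatibility of the two members (thermal + elastic change equal): (α₁ − α₂)ΔT = P·[1/(A₁E₁) + 1/(A₂E₂)].
|α₁ − α₂|·ΔT = 7.9×10⁻⁶ × 163 = 0.001288.
1/(A₁E₁) + 1/(A₂E₂) = 1/(425×119×10³) + 1/(1025×46×10³) = 4.098×10⁻⁸ N⁻¹.
So P = 0.001288 / 4.098×10⁻⁸ = 31.42 kN.
σ_{copper} = P/A₁ = 31420/425 = 73.93 MPa, compressive.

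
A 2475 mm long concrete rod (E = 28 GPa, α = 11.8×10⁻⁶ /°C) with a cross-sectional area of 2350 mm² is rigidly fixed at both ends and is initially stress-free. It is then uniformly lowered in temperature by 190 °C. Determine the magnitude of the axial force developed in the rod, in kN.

Full restraint means ε = 0, so the stress is σ = EαΔT = 28×10³ × 11.8×10⁻⁶ × 190 = 62.78 MPa.
Axial force P = σA = 62.78 × 2350 = 147500 N = 147.5 kN, tensile.

P ≈ 148 kN (tensile)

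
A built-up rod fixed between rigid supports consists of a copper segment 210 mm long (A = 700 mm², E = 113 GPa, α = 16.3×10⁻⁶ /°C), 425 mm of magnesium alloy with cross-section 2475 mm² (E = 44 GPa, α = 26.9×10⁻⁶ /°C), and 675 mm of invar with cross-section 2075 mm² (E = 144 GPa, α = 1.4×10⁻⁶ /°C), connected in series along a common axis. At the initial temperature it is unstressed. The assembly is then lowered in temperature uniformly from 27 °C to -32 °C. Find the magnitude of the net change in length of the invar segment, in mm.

|ΔL| ≈ 0.183 mm

If the supports were absent, the total length change would be Σ αᵢΔT Lᵢ = 16.3×10⁻⁶×59×210 + 26.9×10⁻⁶×59×425 + 1.4×10⁻⁶×59×675 = 0.9322 mm.
Since the ends are fixed, an axial force P builds up, equal in every segment, with P · Σ Lᵢ/(AᵢEᵢ) = δ_free.
The series flexibility is Σ Lᵢ/(AᵢEᵢ) = 210/(700×113×10³) + 425/(2475×44×10³) + 675/(2075×144×10³) = 8.817×10⁻⁶ mm/N.
So P = 0.9322 / 8.817×10⁻⁶ = 105.7 kN, tensile.
For the invar segment, free thermal change = 1.4×10⁻⁶×59×675 = 0.05575 mm and elastic change from P = 105700×675/(2075×144×10³) = 0.2389 mm; these oppose, so the net change is 0.183 mm (segment lengthens).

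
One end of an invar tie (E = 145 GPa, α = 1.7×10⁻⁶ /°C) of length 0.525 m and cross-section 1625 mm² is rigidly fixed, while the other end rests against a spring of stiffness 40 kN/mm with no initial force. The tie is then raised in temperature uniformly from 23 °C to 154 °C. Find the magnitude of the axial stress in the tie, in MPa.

If the spring were absent the tie would lengthen by αΔT L = 1.7×10⁻⁶ × 131 × 525 = 0.1169 mm.
Let P be the compressive force at the spring. The tie shortens elastically by PL/(AE) and the spring compresses by P/k; together these equal δ_free.
P [ L/(AE) + 1/k ] = δ_free → P [ 525/(1625×145×10³) + 1/(40×10³) ] = 0.1169.
P = 0.1169 / 2.723×10⁻⁵ = 4294 N.
σ = P/A = 4294/1625 = 2.642 MPa.

σ ≈ 2.64 MPa (compressive)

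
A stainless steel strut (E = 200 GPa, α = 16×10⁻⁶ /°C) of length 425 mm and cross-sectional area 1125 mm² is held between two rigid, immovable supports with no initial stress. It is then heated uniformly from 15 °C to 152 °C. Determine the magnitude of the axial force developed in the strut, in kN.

The ends cannot move, so σ = EαΔT = 200×10³ × 16×10⁻⁶ × 137 = 438.4 MPa.
P = AEαΔT = 1125 × 200×10³ × 16×10⁻⁶ × 137 = 493.2 kN (compressive).

P ≈ 493 kN (compressive)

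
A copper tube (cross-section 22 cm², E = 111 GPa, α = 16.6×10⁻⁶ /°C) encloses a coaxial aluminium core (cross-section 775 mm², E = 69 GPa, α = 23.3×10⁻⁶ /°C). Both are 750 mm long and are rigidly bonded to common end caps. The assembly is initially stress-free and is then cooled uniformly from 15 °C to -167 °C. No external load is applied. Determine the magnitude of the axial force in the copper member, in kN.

P ≈ 53.5 kN (compressive in the copper)

Equilibrium of a rigid end plate with no external load gives equal and opposite internal forces ±P in the two members. Since α_{aluminium} > α_{copper}, cooling drives the aluminium into tension and the copper into compression.
Compatibility of the two members (thermal + elastic change equal): (α₁ − α₂)ΔT = P·[1/(A₁E₁) + 1/(A₂E₂)].
|α₁ − α₂|·ΔT = 6.7×10⁻⁶ × 182 = 0.001219.
1/(A₁E₁) + 1/(A₂E₂) = 1/(2200×111×10³) + 1/(775×69×10³) = 2.28×10⁻⁸ N⁻¹.
So P = 0.001219 / 2.28×10⁻⁸ = 53.49 kN.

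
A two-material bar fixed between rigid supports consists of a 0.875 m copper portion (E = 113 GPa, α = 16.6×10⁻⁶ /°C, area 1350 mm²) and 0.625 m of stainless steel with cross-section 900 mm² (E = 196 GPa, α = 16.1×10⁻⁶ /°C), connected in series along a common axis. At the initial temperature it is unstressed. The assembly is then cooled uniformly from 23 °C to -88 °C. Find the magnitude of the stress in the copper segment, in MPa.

With the walls removed the bar would change length by δ_free = Σ αᵢΔT Lᵢ = 16.6×10⁻⁶×111×875 + 16.1×10⁻⁶×111×625 = 2.729 mm.
The rigid supports impose zero overall length change; the single axial force P common to all segments must satisfy P Σ Lᵢ/(AᵢEᵢ) = δ_free.
The series flexibility is Σ Lᵢ/(AᵢEᵢ) = 875/(1350×113×10³) + 625/(900×196×10³) = 9.279×10⁻⁶ mm/N.
So P = 2.729 / 9.279×10⁻⁶ = 294.1 kN, tensile.
σ_{copper} = P / A = 294100 / 1350 = 217.9 MPa.

σ ≈ 218 MPa (tensile)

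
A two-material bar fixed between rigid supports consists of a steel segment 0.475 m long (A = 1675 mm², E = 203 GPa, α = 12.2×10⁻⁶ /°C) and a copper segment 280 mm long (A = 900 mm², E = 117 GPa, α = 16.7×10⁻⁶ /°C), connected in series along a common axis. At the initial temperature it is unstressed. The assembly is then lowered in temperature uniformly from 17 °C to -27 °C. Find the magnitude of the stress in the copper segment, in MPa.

Free thermal contraction of the whole bar: Σ αᵢΔT Lᵢ = 12.2×10⁻⁶×44×475 + 16.7×10⁻⁶×44×280 = 0.4607 mm.
The walls prevent any net length change, so an axial force P (same in every segment) develops. Compatibility: P · Σ Lᵢ/(AᵢEᵢ) = δ_free.
Σ Lᵢ/(AᵢEᵢ) = 475/(1675×203×10³) + 280/(900×117×10³) = 4.056×10⁻⁶ mm/N.
P = 0.4607 / 4.056×10⁻⁶ = 113600 N = 113.6 kN, tensile.
σ_{copper} = P / A = 113600 / 900 = 126.2 MPa.

σ ≈ 126 MPa (tensile)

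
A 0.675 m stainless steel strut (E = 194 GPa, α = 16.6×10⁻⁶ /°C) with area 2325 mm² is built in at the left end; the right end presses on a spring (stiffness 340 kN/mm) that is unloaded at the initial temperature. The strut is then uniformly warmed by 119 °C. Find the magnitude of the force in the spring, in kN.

Free thermal expansion: δ_free = αΔT L = 16.6×10⁻⁶ × 119 × 675 = 1.333 mm.
With a force P in the spring, the elastic change of the strut is PL/(AE) and that of the spring is P/k; compatibility requires their sum to equal δ_free.
So P = δ_free / [L/(AE) + 1/k] = 1.333 / [ 675/(2325×194×10³) + 1/(340×10³) ].
P = 1.333 / 4.438×10⁻⁶ = 300500 N.

P ≈ 300 kN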